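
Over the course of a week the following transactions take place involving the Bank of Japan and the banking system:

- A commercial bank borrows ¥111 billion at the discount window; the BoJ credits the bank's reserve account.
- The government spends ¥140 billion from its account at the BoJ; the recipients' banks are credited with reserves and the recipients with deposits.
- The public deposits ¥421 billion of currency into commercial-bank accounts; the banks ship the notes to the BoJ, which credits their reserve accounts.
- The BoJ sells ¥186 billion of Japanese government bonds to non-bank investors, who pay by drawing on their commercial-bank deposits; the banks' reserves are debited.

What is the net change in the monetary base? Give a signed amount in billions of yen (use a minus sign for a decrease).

Discount-window loan ¥111 billion: BoJ balance sheet expands → +¥111B.
Government spending ¥140 billion: a non-base liability converts back to reserves → +¥140B.
Currency deposit ¥421 billion: just a shift between currency and reserves — both are base money → 0.
Asset sale (to non-banks) ¥186 billion: BoJ balance sheet contracts → −¥186B.
Net: 111 + 140 + 0 − 186 = +¥65 billion.

+¥65 billion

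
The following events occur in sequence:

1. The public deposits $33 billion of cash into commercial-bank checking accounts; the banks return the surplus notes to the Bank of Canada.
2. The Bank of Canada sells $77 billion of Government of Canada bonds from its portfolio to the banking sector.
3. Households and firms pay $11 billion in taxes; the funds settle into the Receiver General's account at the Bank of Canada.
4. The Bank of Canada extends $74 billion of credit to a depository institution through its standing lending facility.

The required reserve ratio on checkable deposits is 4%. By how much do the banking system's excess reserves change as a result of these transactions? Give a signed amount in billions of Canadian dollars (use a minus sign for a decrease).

+$18.12 billion

Currency deposit $33 billion: reserves +$33B, deposits +$33B.
OMO sale (to banks) $77 billion: reserves −$77B, deposits 0.
Government account inflow $11 billion: reserves −$11B, deposits −$11B.
Discount-window loan $74 billion: reserves +$74B, deposits 0.
Totals: Δreserves = +$19B, Δdeposits = +$22B.
Δrequired reserves = 4% × +$22B = +$0.88B.
Δexcess reserves = Δreserves − Δrequired = +$19B − (+$0.88B) = +$18.12 billion.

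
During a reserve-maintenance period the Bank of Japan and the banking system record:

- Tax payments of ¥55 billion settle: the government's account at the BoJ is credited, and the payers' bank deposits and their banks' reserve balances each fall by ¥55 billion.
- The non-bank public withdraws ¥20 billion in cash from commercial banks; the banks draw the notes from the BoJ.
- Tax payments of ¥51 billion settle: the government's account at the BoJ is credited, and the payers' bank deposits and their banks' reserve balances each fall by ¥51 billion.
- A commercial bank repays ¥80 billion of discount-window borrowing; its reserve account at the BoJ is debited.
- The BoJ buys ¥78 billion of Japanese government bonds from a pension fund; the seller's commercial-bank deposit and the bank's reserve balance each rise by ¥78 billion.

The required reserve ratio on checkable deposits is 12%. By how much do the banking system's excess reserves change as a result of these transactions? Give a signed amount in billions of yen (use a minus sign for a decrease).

Government account inflow ¥55 billion: reserves −¥55B, deposits −¥55B.
Currency withdrawal ¥20 billion: reserves −¥20B, deposits −¥20B.
Government account inflow ¥51 billion: reserves −¥51B, deposits −¥51B.
Discount-window repayment ¥80 billion: reserves −¥80B, deposits 0.
Asset purchase (from non-banks) ¥78 billion: reserves +¥78B, deposits +¥78B.
Totals: Δreserves = −¥128B, Δdeposits = −¥48B.
Δrequired reserves = 12% × −¥48B = −¥5.76B.
Δexcess reserves = Δreserves − Δrequired = −¥128B − (−¥5.76B) = -¥122.24 billion.

-¥122.24 billion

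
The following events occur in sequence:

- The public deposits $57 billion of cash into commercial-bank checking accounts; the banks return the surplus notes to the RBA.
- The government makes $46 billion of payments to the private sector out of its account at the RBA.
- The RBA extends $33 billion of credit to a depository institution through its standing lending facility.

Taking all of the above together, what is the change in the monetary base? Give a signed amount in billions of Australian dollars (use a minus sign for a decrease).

+$79 billion

Currency deposit $57 billion: just a shift between currency and reserves — both are base money → 0.
Government spending $46 billion: a non-base liability converts back to reserves → +$46B.
Discount-window loan $33 billion: RBA balance sheet expands → +$33B.
Net: 0 + 46 + 33 = +$79 billion.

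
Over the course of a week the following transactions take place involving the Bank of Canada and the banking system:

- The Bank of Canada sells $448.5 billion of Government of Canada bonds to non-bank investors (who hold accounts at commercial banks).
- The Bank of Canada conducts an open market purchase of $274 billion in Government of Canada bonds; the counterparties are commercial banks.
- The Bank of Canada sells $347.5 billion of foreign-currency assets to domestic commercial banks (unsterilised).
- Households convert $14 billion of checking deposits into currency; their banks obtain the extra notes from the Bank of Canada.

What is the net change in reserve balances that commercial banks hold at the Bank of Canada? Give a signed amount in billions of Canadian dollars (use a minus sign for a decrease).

-$536 billion

Bank of Canada balance sheet:
  Assets:      Securities −$174.5B, Foreign assets −$347.5B
  Liabilities: Bank reserves −$536B, Currency in circulation +$14B
Commercial banking system:
  Assets:      Reserves at CB −$536B, Securities −$274B, Foreign assets +$347.5B
  Liabilities: Checkable deposits −$462.5B
So the change in reserve balances that commercial banks hold at the Bank of Canada is -$536 billion.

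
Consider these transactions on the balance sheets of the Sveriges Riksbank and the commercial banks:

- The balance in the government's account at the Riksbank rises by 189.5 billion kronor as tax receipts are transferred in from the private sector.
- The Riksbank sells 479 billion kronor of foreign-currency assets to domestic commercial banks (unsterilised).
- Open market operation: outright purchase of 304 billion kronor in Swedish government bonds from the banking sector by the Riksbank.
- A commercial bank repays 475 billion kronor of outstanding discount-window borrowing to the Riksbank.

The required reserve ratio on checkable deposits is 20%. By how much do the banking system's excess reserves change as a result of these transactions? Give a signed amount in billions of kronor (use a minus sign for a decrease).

Government account inflow 189.5 billion kronor: reserves −189.5B, deposits −189.5B.
FX sale 479 billion kronor: reserves −479B, deposits 0.
OMO purchase (from banks) 304 billion kronor: reserves +304B, deposits 0.
Discount-window repayment 475 billion kronor: reserves −475B, deposits 0.
Totals: Δreserves = −839.5B, Δdeposits = −189.5B.
Δrequired reserves = 20% × −189.5B = −37.9B.
Δexcess reserves = Δreserves − Δrequired = −839.5B − (−37.9B) = -801.6 billion.

-801.6 billion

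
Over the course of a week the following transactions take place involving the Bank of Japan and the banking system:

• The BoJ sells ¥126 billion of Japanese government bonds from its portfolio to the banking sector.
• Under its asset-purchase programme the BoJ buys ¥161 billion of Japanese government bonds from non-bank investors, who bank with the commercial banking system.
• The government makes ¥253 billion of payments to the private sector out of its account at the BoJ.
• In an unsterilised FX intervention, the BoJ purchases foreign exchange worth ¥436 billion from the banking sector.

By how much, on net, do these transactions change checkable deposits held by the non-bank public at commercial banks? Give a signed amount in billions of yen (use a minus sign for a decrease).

+¥414 billion

OMO sale (to banks) ¥126 billion: the counterparty is a bank, so public deposits are unchanged → 0.
Asset purchase (from non-banks) ¥161 billion: non-bank counterparties' bank balances rise → +¥161B.
Government spending ¥253 billion: non-bank counterparties' bank balances rise → +¥253B.
FX purchase ¥436 billion: the counterparty is a bank, so public deposits are unchanged → 0.
Net: 0 + 161 + 253 + 0 = +¥414 billion.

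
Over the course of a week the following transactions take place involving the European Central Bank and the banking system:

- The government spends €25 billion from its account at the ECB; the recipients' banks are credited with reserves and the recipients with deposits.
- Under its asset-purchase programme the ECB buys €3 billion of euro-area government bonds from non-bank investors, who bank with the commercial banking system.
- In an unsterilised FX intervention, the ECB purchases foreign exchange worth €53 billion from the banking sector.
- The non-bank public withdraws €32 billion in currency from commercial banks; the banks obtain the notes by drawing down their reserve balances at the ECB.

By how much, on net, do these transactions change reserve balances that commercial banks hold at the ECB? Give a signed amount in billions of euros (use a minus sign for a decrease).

+€49 billion

ECB balance sheet:
  Assets:      Securities +€3B, Foreign assets +€53B
  Liabilities: Bank reserves +€49B, Currency in circulation +€32B, Government deposits −€25B
Commercial banking system:
  Assets:      Reserves at CB +€49B, Foreign assets −€53B
  Liabilities: Checkable deposits −€4B
So the change in reserve balances that commercial banks hold at the ECB is +€49 billion.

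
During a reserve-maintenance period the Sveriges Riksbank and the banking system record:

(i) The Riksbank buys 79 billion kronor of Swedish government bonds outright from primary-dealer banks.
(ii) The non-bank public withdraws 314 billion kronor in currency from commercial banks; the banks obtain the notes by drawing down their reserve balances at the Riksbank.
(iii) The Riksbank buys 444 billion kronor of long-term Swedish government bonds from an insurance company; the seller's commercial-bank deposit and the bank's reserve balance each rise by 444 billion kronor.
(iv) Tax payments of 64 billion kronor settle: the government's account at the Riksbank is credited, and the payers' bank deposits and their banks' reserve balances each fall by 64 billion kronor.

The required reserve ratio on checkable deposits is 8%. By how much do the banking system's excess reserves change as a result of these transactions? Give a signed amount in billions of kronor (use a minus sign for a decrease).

OMO purchase (from banks) 79 billion kronor: reserves +79B, deposits 0.
Currency withdrawal 314 billion kronor: reserves −314B, deposits −314B.
Asset purchase (from non-banks) 444 billion kronor: reserves +444B, deposits +444B.
Government account inflow 64 billion kronor: reserves −64B, deposits −64B.
Totals: Δreserves = +145B, Δdeposits = +66B.
Δrequired reserves = 8% × +66B = +5.28B.
Δexcess reserves = Δreserves − Δrequired = +145B − (+5.28B) = +139.72 billion.

+139.72 billion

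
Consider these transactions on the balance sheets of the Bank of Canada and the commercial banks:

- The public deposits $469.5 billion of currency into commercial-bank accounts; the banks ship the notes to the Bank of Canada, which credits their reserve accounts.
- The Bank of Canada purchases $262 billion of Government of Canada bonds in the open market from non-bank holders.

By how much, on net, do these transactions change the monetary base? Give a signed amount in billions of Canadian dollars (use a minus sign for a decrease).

Bank of Canada balance sheet:
  Assets:      Securities +$262B
  Liabilities: Bank reserves +$731.5B, Currency in circulation −$469.5B
Commercial banking system:
  Assets:      Reserves at CB +$731.5B
  Liabilities: Checkable deposits +$731.5B
Monetary base = currency + reserves: −$469.5B + (+$731.5B) = +$262 billion.

+$262 billion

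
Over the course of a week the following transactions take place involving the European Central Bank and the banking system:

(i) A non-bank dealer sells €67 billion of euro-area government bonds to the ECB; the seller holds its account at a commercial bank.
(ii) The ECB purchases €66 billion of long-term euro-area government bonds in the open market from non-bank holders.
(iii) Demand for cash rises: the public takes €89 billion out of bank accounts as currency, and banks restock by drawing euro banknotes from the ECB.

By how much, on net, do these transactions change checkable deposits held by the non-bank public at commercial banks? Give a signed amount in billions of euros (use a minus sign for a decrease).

+€44 billion

ECB balance sheet:
  Assets:      Securities +€133B
  Liabilities: Bank reserves +€44B, Currency in circulation +€89B
Commercial banking system:
  Assets:      Reserves at CB +€44B
  Liabilities: Checkable deposits +€44B
So the change in checkable deposits held by the non-bank public at commercial banks is +€44 billion.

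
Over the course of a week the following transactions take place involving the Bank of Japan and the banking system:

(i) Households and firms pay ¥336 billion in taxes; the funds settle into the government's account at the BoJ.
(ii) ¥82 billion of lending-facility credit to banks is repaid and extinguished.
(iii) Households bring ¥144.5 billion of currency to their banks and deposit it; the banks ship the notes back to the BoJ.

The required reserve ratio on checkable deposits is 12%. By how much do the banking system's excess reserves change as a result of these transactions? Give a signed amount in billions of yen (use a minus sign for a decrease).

-¥250.52 billion

Government account inflow ¥336 billion: reserves −¥336B, deposits −¥336B.
Discount-window repayment ¥82 billion: reserves −¥82B, deposits 0.
Currency deposit ¥144.5 billion: reserves +¥144.5B, deposits +¥144.5B.
Totals: Δreserves = −¥273.5B, Δdeposits = −¥191.5B.
Δrequired reserves = 12% × −¥191.5B = −¥22.98B.
Δexcess reserves = Δreserves − Δrequired = −¥273.5B − (−¥22.98B) = -¥250.52 billion.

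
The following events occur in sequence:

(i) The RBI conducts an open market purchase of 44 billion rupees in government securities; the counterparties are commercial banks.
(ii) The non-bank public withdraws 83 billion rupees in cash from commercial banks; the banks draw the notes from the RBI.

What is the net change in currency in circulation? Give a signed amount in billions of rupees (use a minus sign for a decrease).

+83 billion

OMO purchase (from banks) 44 billion rupees: no currency enters or leaves circulation → 0.
Currency withdrawal 83 billion rupees: notes leave the central bank → +83B.
Net: 0 + 83 = +83 billion.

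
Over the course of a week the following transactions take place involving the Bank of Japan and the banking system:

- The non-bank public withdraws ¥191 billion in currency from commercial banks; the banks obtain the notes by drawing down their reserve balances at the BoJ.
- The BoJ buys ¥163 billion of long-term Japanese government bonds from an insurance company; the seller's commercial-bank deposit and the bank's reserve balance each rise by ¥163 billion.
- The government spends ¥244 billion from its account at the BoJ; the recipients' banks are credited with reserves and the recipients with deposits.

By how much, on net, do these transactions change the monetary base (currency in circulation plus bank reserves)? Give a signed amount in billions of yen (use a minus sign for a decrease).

+¥407 billion

Currency withdrawal ¥191 billion: just a shift between currency and reserves — both are base money → 0.
Asset purchase (from non-banks) ¥163 billion: BoJ balance sheet expands → +¥163B.
Government spending ¥244 billion: a non-base liability converts back to reserves → +¥244B.
Net: 0 + 163 + 244 = +¥407 billion.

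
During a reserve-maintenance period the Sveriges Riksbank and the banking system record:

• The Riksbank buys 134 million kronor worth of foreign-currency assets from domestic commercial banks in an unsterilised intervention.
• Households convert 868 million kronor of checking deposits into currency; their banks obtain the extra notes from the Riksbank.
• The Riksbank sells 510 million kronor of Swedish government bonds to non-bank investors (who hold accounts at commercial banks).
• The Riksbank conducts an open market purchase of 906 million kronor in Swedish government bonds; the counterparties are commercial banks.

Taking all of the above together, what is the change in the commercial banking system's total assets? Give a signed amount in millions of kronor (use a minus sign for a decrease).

Riksbank balance sheet:
  Assets:      Securities +396M, Foreign assets +134M
  Liabilities: Bank reserves −338M, Currency in circulation +868M
Commercial banking system:
  Assets:      Reserves at CB −338M, Securities −906M, Foreign assets −134M
  Liabilities: Checkable deposits −1378M
Change in total bank assets = -1378 million.

-1378 million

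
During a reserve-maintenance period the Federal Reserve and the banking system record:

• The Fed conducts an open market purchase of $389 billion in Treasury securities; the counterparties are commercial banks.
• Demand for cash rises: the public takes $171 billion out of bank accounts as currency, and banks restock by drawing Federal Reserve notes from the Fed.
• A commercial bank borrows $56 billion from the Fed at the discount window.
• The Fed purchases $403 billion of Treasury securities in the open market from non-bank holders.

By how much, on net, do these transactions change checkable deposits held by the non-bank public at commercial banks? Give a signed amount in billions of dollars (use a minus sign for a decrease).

OMO purchase (from banks) $389 billion: the counterparty is a bank, so public deposits are unchanged → 0.
Currency withdrawal $171 billion: non-bank counterparties' bank balances fall → −$171B.
Discount-window loan $56 billion: the counterparty is a bank, so public deposits are unchanged → 0.
Asset purchase (from non-banks) $403 billion: non-bank counterparties' bank balances rise → +$403B.
Net: 0 − 171 + 0 + 403 = +$232 billion.

+$232 billion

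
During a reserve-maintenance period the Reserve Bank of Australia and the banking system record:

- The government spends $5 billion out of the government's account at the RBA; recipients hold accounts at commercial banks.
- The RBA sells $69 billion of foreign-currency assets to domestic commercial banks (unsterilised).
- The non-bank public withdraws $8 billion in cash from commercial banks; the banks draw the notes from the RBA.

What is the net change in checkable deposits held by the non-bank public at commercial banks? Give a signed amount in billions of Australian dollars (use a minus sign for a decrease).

-$3 billion

Government spending $5 billion: non-bank counterparties' bank balances rise → +$5B.
FX sale $69 billion: the counterparty is a bank, so public deposits are unchanged → 0.
Currency withdrawal $8 billion: non-bank counterparties' bank balances fall → −$8B.
Net: 5 + 0 − 8 = -$3 billion.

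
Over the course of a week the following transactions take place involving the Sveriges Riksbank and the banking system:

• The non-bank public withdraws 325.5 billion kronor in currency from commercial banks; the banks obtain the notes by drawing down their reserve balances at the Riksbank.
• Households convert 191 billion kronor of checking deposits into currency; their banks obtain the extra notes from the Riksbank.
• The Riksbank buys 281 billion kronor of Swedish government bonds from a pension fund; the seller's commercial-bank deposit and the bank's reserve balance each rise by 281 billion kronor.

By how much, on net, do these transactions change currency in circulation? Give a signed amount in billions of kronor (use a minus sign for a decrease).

Currency withdrawal 325.5 billion kronor: notes leave the central bank → +325.5B.
Currency withdrawal 191 billion kronor: notes leave the central bank → +191B.
Asset purchase (from non-banks) 281 billion kronor: no currency enters or leaves circulation → 0.
Net: 325.5 + 191 + 0 = +516.5 billion.

+516.5 billion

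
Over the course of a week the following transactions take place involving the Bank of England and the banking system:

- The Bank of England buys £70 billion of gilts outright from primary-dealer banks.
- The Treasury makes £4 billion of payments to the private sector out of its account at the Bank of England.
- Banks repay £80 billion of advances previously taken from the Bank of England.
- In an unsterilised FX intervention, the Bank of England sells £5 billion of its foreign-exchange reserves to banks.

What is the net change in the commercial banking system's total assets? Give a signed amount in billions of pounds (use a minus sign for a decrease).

-£76 billion

Bank of England balance sheet:
  Assets:      Securities +£70B, Loans to banks −£80B, Foreign assets −£5B
  Liabilities: Bank reserves −£11B, Government deposits −£4B
Commercial banking system:
  Assets:      Reserves at CB −£11B, Securities −£70B, Foreign assets +£5B
  Liabilities: Checkable deposits +£4B, Borrowings from CB −£80B
Change in total bank assets = -£76 billion.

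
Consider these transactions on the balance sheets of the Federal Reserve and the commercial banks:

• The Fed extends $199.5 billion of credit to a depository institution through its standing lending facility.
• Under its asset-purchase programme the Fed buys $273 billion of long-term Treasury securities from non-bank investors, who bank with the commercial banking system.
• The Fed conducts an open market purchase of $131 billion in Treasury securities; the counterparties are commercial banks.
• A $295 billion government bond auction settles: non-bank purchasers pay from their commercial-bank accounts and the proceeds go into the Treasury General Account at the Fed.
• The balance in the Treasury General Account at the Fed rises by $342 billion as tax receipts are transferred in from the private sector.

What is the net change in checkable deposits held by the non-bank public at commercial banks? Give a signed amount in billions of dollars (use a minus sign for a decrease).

Discount-window loan $199.5 billion: the counterparty is a bank, so public deposits are unchanged → 0.
Asset purchase (from non-banks) $273 billion: non-bank counterparties' bank balances rise → +$273B.
OMO purchase (from banks) $131 billion: the counterparty is a bank, so public deposits are unchanged → 0.
Government account inflow $295 billion: non-bank counterparties' bank balances fall → −$295B.
Government account inflow $342 billion: non-bank counterparties' bank balances fall → −$342B.
Net: 0 + 273 + 0 − 295 − 342 = -$364 billion.

-$364 billion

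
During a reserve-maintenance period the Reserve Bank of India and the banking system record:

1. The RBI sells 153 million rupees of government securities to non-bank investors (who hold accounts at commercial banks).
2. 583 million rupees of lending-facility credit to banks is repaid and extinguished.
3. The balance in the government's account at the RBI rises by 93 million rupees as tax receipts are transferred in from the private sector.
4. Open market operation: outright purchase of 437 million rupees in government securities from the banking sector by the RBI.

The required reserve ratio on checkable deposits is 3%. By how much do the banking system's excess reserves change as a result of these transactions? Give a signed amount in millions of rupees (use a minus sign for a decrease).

Asset sale (to non-banks) 153 million rupees: reserves −153M, deposits −153M.
Discount-window repayment 583 million rupees: reserves −583M, deposits 0.
Government account inflow 93 million rupees: reserves −93M, deposits −93M.
OMO purchase (from banks) 437 million rupees: reserves +437M, deposits 0.
Totals: Δreserves = −392M, Δdeposits = −246M.
Δrequired reserves = 3% × −246M = −7.38M.
Δexcess reserves = Δreserves − Δrequired = −392M − (−7.38M) = -384.62 million.

-384.62 million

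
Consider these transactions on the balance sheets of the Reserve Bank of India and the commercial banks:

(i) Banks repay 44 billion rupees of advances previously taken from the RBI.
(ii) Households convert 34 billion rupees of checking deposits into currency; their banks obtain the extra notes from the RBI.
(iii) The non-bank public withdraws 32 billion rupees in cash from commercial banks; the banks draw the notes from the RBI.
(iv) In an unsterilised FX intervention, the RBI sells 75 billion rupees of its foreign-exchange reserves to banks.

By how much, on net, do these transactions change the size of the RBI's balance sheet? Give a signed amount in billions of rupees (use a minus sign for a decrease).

-119 billion

Discount-window repayment 44 billion rupees: an RBI asset is shed → −44B.
Currency withdrawal 34 billion rupees: only the composition of liabilities changes → 0.
Currency withdrawal 32 billion rupees: only the composition of liabilities changes → 0.
FX sale 75 billion rupees: an RBI asset is shed → −75B.
Net: −44 + 0 + 0 − 75 = -119 billion.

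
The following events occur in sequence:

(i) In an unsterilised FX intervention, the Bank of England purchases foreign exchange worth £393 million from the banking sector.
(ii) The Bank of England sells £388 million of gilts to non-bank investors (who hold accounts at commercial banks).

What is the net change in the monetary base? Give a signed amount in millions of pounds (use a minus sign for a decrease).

Bank of England balance sheet:
  Assets:      Securities −£388M, Foreign assets +£393M
  Liabilities: Bank reserves +£5M
Monetary base = currency + reserves: 0 + (+£5M) = +£5 million.

+£5 million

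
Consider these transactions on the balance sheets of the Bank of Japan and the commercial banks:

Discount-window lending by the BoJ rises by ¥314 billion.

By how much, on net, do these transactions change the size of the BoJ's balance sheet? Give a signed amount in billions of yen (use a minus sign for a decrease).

Discount-window loan ¥314 billion: a BoJ asset is acquired → +¥314B.

+¥314 billion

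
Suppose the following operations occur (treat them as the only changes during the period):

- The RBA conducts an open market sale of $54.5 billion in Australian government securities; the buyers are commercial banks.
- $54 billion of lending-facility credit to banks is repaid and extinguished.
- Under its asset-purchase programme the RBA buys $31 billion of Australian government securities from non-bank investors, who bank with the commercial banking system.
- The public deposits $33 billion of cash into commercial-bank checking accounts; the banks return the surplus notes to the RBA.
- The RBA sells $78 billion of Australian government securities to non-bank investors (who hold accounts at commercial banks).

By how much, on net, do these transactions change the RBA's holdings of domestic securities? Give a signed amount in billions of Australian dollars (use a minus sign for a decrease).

RBA balance sheet:
  Assets:      Securities −$101.5B, Loans to banks −$54B
  Liabilities: Bank reserves −$122.5B, Currency in circulation −$33B
So the change in the RBA's holdings of domestic securities is -$101.5 billion.

-$101.5 billion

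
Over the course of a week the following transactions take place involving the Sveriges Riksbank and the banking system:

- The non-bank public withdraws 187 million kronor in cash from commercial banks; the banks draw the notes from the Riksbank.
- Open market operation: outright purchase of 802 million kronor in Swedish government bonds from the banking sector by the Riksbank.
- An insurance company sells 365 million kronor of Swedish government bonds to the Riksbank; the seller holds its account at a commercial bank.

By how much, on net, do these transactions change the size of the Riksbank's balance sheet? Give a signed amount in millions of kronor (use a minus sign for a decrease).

+1167 million

Currency withdrawal 187 million kronor: only the composition of liabilities changes → 0.
OMO purchase (from banks) 802 million kronor: a Riksbank asset is acquired → +802M.
Asset purchase (from non-banks) 365 million kronor: a Riksbank asset is acquired → +365M.
Net: 0 + 802 + 365 = +1167 million.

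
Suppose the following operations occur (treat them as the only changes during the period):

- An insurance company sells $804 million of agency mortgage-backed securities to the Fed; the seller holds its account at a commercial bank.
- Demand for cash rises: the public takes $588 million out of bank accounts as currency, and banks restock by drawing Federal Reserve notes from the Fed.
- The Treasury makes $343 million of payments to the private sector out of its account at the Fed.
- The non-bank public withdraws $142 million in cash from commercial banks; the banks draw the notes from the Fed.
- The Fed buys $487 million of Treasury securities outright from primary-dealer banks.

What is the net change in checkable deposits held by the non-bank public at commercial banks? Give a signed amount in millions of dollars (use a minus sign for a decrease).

Fed balance sheet:
  Assets:      Securities +$1291M
  Liabilities: Bank reserves +$904M, Currency in circulation +$730M, Government deposits −$343M
Commercial banking system:
  Assets:      Reserves at CB +$904M, Securities −$487M
  Liabilities: Checkable deposits +$417M
So the change in checkable deposits held by the non-bank public at commercial banks is +$417 million.

+$417 million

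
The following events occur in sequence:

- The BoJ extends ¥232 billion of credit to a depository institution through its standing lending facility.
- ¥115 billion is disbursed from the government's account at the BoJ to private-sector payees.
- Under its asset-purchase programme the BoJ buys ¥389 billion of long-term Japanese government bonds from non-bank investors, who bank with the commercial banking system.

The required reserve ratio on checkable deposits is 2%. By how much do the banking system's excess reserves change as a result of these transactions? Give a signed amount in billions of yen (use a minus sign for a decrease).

+¥725.92 billion

Discount-window loan ¥232 billion: reserves +¥232B, deposits 0.
Government spending ¥115 billion: reserves +¥115B, deposits +¥115B.
Asset purchase (from non-banks) ¥389 billion: reserves +¥389B, deposits +¥389B.
Totals: Δreserves = +¥736B, Δdeposits = +¥504B.
Δrequired reserves = 2% × +¥504B = +¥10.08B.
Δexcess reserves = Δreserves − Δrequired = +¥736B − (+¥10.08B) = +¥725.92 billion.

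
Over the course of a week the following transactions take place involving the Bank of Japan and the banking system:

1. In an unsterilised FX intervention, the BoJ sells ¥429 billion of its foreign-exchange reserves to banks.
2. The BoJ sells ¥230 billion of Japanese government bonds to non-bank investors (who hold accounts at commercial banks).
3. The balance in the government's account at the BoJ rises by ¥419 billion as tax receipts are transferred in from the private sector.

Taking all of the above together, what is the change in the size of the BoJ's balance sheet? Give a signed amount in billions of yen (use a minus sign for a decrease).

-¥659 billion

FX sale ¥429 billion: a BoJ asset is shed → −¥429B.
Asset sale (to non-banks) ¥230 billion: a BoJ asset is shed → −¥230B.
Government account inflow ¥419 billion: only the composition of liabilities changes → 0.
Net: −429 − 230 + 0 = -¥659 billion.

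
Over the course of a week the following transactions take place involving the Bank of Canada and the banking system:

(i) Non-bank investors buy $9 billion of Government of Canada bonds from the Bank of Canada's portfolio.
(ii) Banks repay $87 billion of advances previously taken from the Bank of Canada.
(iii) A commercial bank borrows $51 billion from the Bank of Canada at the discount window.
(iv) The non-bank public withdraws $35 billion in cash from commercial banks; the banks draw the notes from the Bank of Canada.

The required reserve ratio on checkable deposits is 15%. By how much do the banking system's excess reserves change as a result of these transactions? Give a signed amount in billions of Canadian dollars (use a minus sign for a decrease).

-$73.4 billion

Asset sale (to non-banks) $9 billion: reserves −$9B, deposits −$9B.
Discount-window repayment $87 billion: reserves −$87B, deposits 0.
Discount-window loan $51 billion: reserves +$51B, deposits 0.
Currency withdrawal $35 billion: reserves −$35B, deposits −$35B.
Totals: Δreserves = −$80B, Δdeposits = −$44B.
Δrequired reserves = 15% × −$44B = −$6.6B.
Δexcess reserves = Δreserves − Δrequired = −$80B − (−$6.6B) = -$73.4 billion.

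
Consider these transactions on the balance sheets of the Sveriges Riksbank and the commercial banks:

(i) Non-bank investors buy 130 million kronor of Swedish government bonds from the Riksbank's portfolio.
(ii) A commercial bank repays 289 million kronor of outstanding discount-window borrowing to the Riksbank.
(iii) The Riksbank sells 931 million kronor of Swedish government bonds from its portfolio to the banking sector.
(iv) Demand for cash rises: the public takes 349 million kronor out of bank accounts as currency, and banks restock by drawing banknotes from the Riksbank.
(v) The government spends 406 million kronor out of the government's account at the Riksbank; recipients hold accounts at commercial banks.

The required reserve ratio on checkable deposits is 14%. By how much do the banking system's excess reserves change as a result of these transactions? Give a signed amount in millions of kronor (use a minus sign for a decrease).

-1282.78 million

Asset sale (to non-banks) 130 million kronor: reserves −130M, deposits −130M.
Discount-window repayment 289 million kronor: reserves −289M, deposits 0.
OMO sale (to banks) 931 million kronor: reserves −931M, deposits 0.
Currency withdrawal 349 million kronor: reserves −349M, deposits −349M.
Government spending 406 million kronor: reserves +406M, deposits +406M.
Totals: Δreserves = −1293M, Δdeposits = −73M.
Δrequired reserves = 14% × −73M = −10.22M.
Δexcess reserves = Δreserves − Δrequired = −1293M − (−10.22M) = -1282.78 million.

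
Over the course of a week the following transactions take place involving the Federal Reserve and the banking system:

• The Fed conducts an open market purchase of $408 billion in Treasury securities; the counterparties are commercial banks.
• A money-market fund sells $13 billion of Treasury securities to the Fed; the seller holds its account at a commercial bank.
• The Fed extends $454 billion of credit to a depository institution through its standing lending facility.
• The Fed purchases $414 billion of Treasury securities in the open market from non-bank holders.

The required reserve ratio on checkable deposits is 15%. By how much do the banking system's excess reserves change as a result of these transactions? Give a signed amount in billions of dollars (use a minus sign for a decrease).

+$1224.95 billion

OMO purchase (from banks) $408 billion: reserves +$408B, deposits 0.
Asset purchase (from non-banks) $13 billion: reserves +$13B, deposits +$13B.
Discount-window loan $454 billion: reserves +$454B, deposits 0.
Asset purchase (from non-banks) $414 billion: reserves +$414B, deposits +$414B.
Totals: Δreserves = +$1289B, Δdeposits = +$427B.
Δrequired reserves = 15% × +$427B = +$64.05B.
Δexcess reserves = Δreserves − Δrequired = +$1289B − (+$64.05B) = +$1224.95 billion.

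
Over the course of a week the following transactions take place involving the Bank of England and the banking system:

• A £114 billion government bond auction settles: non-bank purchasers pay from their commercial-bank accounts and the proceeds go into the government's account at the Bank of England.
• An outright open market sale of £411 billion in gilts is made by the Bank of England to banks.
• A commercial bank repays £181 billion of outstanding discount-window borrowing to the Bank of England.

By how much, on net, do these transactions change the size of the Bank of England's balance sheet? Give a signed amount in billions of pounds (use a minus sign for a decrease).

Government account inflow £114 billion: only the composition of liabilities changes → 0.
OMO sale (to banks) £411 billion: a Bank of England asset is shed → −£411B.
Discount-window repayment £181 billion: a Bank of England asset is shed → −£181B.
Net: 0 − 411 − 181 = -£592 billion.

-£592 billion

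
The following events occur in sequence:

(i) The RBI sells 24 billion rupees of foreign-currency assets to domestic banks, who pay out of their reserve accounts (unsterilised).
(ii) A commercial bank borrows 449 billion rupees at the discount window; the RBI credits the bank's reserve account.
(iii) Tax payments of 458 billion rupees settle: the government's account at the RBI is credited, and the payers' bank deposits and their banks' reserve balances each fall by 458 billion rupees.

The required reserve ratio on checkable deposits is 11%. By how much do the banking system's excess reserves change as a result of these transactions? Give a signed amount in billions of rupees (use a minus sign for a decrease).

FX sale 24 billion rupees: reserves −24B, deposits 0.
Discount-window loan 449 billion rupees: reserves +449B, deposits 0.
Government account inflow 458 billion rupees: reserves −458B, deposits −458B.
Totals: Δreserves = −33B, Δdeposits = −458B.
Δrequired reserves = 11% × −458B = −50.38B.
Δexcess reserves = Δreserves − Δrequired = −33B − (−50.38B) = +17.38 billion.

+17.38 billion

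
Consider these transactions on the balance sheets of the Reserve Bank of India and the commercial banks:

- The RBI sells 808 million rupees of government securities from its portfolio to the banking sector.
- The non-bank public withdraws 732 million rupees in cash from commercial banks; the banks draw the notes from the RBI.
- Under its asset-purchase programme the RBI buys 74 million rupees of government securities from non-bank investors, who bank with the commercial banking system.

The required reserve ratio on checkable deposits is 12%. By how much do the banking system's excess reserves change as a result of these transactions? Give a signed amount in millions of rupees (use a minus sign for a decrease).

OMO sale (to banks) 808 million rupees: reserves −808M, deposits 0.
Currency withdrawal 732 million rupees: reserves −732M, deposits −732M.
Asset purchase (from non-banks) 74 million rupees: reserves +74M, deposits +74M.
Totals: Δreserves = −1466M, Δdeposits = −658M.
Δrequired reserves = 12% × −658M = −78.96M.
Δexcess reserves = Δreserves − Δrequired = −1466M − (−78.96M) = -1387.04 million.

-1387.04 million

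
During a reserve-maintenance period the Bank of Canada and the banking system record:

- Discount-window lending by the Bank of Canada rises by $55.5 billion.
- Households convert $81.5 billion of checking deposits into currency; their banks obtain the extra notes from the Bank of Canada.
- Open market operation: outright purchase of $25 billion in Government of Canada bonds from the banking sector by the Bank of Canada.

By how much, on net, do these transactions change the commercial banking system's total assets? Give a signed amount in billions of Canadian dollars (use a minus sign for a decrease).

-$26 billion

Discount-window loan $55.5 billion: bank balance sheets expand → +$55.5B.
Currency withdrawal $81.5 billion: bank balance sheets shrink → −$81.5B.
OMO purchase (from banks) $25 billion: just an asset swap on bank balance sheets → 0.
Net: 55.5 − 81.5 + 0 = -$26 billion.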